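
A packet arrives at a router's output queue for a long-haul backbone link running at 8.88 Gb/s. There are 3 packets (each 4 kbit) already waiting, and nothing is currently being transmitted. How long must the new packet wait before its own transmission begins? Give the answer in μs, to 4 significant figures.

Each queued packet: L/R = 4000/8880000000 = 0.45045 μs.
3 queued → 1.35135 μs.
Queuing delay = 1.351 μs.

1.351 μs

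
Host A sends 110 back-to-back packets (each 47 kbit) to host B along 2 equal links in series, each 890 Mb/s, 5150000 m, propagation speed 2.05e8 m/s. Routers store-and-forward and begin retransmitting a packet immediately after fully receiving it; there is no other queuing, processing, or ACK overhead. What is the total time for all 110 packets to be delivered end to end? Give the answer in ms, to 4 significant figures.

56.11 ms

Per-hop transmission t_tx = L/R = 47000/890000000 = 0.052809 ms.
Per-hop propagation t_prop = 5150000/2.05e+08 = 25.122 ms.
Pipeline fill: first packet needs 2·t_tx to clear all hops; remaining 109 packets each add one t_tx.
Total = (2+110-1)·t_tx + 2·t_prop = 111·0.052809 + 2·25.122 = 56.11 ms.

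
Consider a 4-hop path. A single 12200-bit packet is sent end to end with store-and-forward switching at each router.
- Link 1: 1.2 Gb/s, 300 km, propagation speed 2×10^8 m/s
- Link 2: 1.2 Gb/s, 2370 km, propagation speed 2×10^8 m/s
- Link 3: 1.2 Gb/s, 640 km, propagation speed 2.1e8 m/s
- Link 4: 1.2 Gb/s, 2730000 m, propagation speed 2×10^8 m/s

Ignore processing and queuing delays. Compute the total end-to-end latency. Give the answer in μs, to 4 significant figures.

Transmission delay per hop = L/R = 12200/1200000000 = 10.1667 μs; 4 hops → 40.6667 μs.
Propagation delays (d/s per hop): 1500, 11850, 3047.62, 13650 μs; sum = 30047.6 μs.
End-to-end = 30090 μs.

30090 μs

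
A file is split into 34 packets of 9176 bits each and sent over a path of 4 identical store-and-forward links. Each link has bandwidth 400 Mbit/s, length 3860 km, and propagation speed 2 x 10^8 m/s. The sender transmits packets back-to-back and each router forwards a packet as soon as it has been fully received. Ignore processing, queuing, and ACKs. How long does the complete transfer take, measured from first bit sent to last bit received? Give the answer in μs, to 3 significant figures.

78000 μs

Per-hop transmission t_tx = L/R = 9176/400000000 = 22.94 μs.
Per-hop propagation t_prop = 3860000/200000000 = 19300 μs.
Pipeline fill: first packet needs 4·t_tx to clear all hops; remaining 33 packets each add one t_tx.
Total = (4+34-1)·t_tx + 4·t_prop = 37·22.94 + 4·19300 = 78000 μs.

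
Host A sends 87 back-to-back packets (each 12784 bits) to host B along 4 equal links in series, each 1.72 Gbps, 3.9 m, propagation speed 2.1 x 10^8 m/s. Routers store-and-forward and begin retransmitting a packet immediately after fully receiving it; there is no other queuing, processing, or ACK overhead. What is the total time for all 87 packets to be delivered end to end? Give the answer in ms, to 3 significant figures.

0.669 ms

Per-hop transmission t_tx = L/R = 12784/1720000000 = 0.00743256 ms.
Per-hop propagation t_prop = 3.9/210000000 = 1.85714e-05 ms.
Pipeline fill: first packet needs 4·t_tx to clear all hops; remaining 86 packets each add one t_tx.
Total = (4+87-1)·t_tx + 4·t_prop = 90·0.00743256 + 4·1.85714e-05 = 0.669 ms.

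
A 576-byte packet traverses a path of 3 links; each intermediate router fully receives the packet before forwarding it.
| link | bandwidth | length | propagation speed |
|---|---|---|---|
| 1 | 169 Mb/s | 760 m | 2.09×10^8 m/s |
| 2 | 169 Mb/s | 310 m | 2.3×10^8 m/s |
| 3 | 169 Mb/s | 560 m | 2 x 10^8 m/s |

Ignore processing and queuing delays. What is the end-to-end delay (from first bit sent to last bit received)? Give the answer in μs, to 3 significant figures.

L = 576 × 8 = 4608 bits.
Transmission delay per hop = L/R = 4608/169000000 = 27.2663 μs; 3 hops → 81.7988 μs.
Propagation delays (d/s per hop): 3.63636, 1.34783, 2.8 μs; sum = 7.78419 μs.
End-to-end = 89.6 μs.

89.6 μs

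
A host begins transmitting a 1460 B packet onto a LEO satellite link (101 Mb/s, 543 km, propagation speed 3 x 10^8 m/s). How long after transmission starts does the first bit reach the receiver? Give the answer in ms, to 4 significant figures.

First bit experiences only propagation delay: d/s = 543000/300000000 = 1.810 ms.

1.810 ms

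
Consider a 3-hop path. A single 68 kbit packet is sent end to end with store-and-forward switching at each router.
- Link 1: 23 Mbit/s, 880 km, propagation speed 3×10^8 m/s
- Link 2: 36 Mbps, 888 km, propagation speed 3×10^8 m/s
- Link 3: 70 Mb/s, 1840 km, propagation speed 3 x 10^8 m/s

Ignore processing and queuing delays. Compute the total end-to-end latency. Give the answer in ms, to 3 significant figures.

17.8 ms

L = 68000 bits.
Transmission delays (L/R per hop): 2.95652, 1.88889, 0.971429 ms; sum = 5.81684 ms.
Propagation delays (d/s per hop): 2.93333, 2.96, 6.13333 ms; sum = 12.0267 ms.
End-to-end = 17.8 ms.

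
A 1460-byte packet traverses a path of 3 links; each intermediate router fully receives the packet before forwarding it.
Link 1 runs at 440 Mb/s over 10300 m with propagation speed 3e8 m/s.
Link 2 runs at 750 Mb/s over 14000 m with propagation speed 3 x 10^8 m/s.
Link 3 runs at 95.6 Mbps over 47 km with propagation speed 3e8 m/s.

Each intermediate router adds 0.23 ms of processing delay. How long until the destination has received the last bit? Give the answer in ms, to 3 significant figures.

L = 1460 × 8 = 11680 bits.
Transmission delays (L/R per hop): 0.0265455, 0.0155733, 0.122176 ms; sum = 0.164295 ms.
Propagation delays (d/s per hop): 0.0343333, 0.0466667, 0.156667 ms; sum = 0.237667 ms.
Processing at 2 router(s): 2 × 0.23 ms = 0.46 ms.
End-to-end = 0.862 ms.

0.862 ms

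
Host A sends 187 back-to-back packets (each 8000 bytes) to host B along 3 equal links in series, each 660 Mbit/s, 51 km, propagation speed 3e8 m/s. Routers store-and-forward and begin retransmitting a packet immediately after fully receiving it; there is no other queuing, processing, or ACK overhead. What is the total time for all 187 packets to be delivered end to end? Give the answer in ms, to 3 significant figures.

Per-hop transmission t_tx = L/R = 64000/660000000 = 0.0969697 ms.
Per-hop propagation t_prop = 51000/300000000 = 0.17 ms.
Pipeline fill: first packet needs 3·t_tx to clear all hops; remaining 186 packets each add one t_tx.
Total = (3+187-1)·t_tx + 3·t_prop = 189·0.0969697 + 3·0.17 = 18.8 ms.

18.8 ms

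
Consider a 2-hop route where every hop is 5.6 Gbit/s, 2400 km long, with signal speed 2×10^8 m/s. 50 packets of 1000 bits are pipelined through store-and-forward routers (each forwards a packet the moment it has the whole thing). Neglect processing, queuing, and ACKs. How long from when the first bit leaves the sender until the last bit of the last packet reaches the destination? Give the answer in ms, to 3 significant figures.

Per-hop transmission t_tx = L/R = 1000/5600000000 = 0.000178571 ms.
Per-hop propagation t_prop = 2400000/200000000 = 12 ms.
Pipeline fill: first packet needs 2·t_tx to clear all hops; remaining 49 packets each add one t_tx.
Total = (2+50-1)·t_tx + 2·t_prop = 51·0.000178571 + 2·12 = 24.0 ms.

24.0 ms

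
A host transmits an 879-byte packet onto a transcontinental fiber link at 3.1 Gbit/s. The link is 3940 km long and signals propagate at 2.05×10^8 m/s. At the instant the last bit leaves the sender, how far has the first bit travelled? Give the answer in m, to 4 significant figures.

t_tx = L/R = 7032/3100000000 = 2.26839e-06 s.
Distance = s × t_tx = 2.05e+08 × 2.26839e-06 = 465.0 m.

465.0 m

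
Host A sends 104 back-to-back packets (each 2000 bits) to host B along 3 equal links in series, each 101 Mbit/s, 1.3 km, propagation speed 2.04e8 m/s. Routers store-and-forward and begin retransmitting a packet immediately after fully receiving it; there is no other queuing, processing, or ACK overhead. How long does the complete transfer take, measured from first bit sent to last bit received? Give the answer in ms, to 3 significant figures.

2.12 ms

Per-hop transmission t_tx = L/R = 2000/101000000 = 0.019802 ms.
Per-hop propagation t_prop = 1300/204000000 = 0.00637255 ms.
Pipeline fill: first packet needs 3·t_tx to clear all hops; remaining 103 packets each add one t_tx.
Total = (3+104-1)·t_tx + 3·t_prop = 106·0.019802 + 3·0.00637255 = 2.12 ms.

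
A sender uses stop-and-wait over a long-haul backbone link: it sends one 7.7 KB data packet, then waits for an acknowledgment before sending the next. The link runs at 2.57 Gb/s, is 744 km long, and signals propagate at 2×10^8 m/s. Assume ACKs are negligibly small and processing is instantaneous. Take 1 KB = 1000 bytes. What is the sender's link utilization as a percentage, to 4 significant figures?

0.3211 %

t_tx = L/R = 61600/2570000000 = 2.39689e-05 s.
t_prop = 744000/200000000 = 0.00372 s; RTT = 0.00744 s.
Cycle = t_tx + RTT = 0.00746397 s.
Utilization = t_tx / cycle = 2.39689e-05/0.00746397 = 0.3211 %.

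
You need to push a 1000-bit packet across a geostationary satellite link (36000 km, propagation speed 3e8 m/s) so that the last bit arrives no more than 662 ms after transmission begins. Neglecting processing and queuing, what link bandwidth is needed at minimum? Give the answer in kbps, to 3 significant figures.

1.85 kbps

Propagation delay = 36000000 / 300000000 = 120 ms.
Transmission budget = 662 − 120 = 542 ms.
R ≥ L / t_tx = 1000 bits / 0.542 s = 1.85 kbps.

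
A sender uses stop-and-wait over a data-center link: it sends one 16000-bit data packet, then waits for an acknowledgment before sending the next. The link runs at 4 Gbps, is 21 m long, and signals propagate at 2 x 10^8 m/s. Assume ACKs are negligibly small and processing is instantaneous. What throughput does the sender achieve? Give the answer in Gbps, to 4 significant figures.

3.800 Gbps

t_tx = L/R = 16000/4000000000 = 4e-06 s.
t_prop = 21/200000000 = 1.05e-07 s; RTT = 2.1e-07 s.
Cycle = t_tx + RTT = 4.21e-06 s.
Throughput = L / cycle = 16000 / 4.21e-06 = 3.800 Gbps.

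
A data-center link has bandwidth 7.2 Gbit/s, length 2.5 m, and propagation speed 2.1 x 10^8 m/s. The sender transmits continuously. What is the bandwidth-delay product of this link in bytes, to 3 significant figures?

Propagation delay = 2.5 / 210000000 = 1.19048e-08 s.
BDP = R × t_prop = 7200000000 × 1.19048e-08 = 85.7143 bits.
In bytes: 85.7143/8 = 10.7 bytes.

10.7 bytes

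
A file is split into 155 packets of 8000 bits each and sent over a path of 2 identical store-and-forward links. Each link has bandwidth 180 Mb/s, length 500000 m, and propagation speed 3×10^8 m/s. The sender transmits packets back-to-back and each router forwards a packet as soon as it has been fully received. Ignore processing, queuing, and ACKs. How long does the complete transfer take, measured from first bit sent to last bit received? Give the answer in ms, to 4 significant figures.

Per-hop transmission t_tx = L/R = 8000/180000000 = 0.0444444 ms.
Per-hop propagation t_prop = 500000/300000000 = 1.66667 ms.
Pipeline fill: first packet needs 2·t_tx to clear all hops; remaining 154 packets each add one t_tx.
Total = (2+155-1)·t_tx + 2·t_prop = 156·0.0444444 + 2·1.66667 = 10.27 ms.

10.27 ms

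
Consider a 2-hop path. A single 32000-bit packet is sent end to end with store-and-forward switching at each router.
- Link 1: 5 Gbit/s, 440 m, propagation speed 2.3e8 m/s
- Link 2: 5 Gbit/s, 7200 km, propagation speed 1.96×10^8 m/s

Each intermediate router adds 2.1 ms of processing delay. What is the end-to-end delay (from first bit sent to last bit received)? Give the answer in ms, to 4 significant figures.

Transmission delay per hop = L/R = 32000/5000000000 = 0.0064 ms; 2 hops → 0.0128 ms.
Propagation delays (d/s per hop): 0.00191304, 36.7347 ms; sum = 36.7366 ms.
Processing at 1 router(s): 1 × 2.1 ms = 2.1 ms.
End-to-end = 38.85 ms.

38.85 ms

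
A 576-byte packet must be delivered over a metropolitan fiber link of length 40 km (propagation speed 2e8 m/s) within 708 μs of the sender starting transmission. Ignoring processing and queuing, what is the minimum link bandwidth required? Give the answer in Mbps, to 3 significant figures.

L = 4608 bits.
Propagation delay = 40000 / 200000000 = 200 μs.
Transmission budget = 708 − 200 = 508 μs.
R ≥ L / t_tx = 4608 bits / 0.000508 s = 9.07 Mbps.

9.07 Mbps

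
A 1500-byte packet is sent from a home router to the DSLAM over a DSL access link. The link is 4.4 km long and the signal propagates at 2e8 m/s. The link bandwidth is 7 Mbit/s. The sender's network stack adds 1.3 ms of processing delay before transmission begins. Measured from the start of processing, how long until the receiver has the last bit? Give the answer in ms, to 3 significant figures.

L = 1500 × 8 = 12000 bits.
Transmission delay = L/R = 12000 / 7000000 = 1.71429 ms.
Propagation delay = d/s = 4400 m / 200000000 m/s = 0.022 ms.
Plus processing delay 1.3 ms = 1.3 ms.
Total = 3.04 ms.

3.04 ms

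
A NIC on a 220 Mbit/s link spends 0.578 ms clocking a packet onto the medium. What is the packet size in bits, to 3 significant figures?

L = R × t_tx = 220000000 b/s × 0.000578 s = 127160 bits.

127000 bits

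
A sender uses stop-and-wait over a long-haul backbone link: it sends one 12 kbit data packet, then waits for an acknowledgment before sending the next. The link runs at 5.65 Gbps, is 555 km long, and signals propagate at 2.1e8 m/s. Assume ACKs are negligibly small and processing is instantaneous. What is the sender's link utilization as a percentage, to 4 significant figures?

t_tx = L/R = 12000/5650000000 = 2.12389e-06 s.
t_prop = 555000/210000000 = 0.00264286 s; RTT = 0.00528571 s.
Cycle = t_tx + RTT = 0.00528784 s.
Utilization = t_tx / cycle = 2.12389e-06/0.00528784 = 0.04017 %.

0.04017 %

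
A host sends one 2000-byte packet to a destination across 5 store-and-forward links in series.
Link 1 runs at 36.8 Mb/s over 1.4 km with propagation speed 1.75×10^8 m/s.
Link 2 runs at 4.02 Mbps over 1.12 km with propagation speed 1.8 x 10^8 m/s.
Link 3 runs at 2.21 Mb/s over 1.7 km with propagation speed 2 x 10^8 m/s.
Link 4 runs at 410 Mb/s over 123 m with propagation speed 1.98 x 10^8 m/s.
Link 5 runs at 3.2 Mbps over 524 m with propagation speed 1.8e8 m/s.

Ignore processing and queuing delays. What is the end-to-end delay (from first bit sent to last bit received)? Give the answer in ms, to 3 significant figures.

L = 2000 × 8 = 16000 bits.
Transmission delays (L/R per hop): 0.434783, 3.9801, 7.23982, 0.0390244, 5 ms; sum = 16.6937 ms.
Propagation delays (d/s per hop): 0.008, 0.00622222, 0.0085, 0.000621212, 0.00291111 ms; sum = 0.0262545 ms.
End-to-end = 16.7 ms.

16.7 ms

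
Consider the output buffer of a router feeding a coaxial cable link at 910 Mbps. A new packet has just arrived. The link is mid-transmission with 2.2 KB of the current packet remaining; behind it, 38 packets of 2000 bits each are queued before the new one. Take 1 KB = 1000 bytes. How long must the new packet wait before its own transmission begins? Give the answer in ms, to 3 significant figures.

0.103 ms

Each queued packet: L/R = 2000/910000000 = 0.0021978 ms.
38 queued → 0.0835165 ms.
Plus remaining 17600 bits of current packet: 0.0193407 ms.
Queuing delay = 0.103 ms.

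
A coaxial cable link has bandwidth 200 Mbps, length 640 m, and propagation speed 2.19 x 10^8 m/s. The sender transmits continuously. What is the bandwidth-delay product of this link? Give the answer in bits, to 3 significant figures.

Propagation delay = 640 / 219000000 = 2.92237e-06 s.
BDP = R × t_prop = 200000000 × 2.92237e-06 = 584.475 bits.

584 bits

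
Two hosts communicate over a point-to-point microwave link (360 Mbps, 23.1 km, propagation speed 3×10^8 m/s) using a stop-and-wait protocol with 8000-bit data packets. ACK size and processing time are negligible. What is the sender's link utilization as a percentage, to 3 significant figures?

t_tx = L/R = 8000/360000000 = 2.22222e-05 s.
t_prop = 23100/300000000 = 7.7e-05 s; RTT = 0.000154 s.
Cycle = t_tx + RTT = 0.000176222 s.
Utilization = t_tx / cycle = 2.22222e-05/0.000176222 = 12.6 %.

12.6 %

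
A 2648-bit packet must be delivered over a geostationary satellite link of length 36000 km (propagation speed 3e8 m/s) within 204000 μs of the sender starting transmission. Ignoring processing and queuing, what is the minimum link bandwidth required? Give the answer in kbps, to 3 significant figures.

31.5 kbps

Propagation delay = 36000000 / 300000000 = 120000 μs.
Transmission budget = 204000 − 120000 = 84000 μs.
R ≥ L / t_tx = 2648 bits / 0.084 s = 31.5 kbps.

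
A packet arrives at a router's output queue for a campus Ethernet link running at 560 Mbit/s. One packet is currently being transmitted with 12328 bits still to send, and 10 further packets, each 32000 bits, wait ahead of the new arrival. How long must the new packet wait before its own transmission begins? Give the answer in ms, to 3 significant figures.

Each queued packet: L/R = 32000/560000000 = 0.0571429 ms.
10 queued → 0.571429 ms.
Plus remaining 12328 bits of current packet: 0.0220143 ms.
Queuing delay = 0.593 ms.

0.593 ms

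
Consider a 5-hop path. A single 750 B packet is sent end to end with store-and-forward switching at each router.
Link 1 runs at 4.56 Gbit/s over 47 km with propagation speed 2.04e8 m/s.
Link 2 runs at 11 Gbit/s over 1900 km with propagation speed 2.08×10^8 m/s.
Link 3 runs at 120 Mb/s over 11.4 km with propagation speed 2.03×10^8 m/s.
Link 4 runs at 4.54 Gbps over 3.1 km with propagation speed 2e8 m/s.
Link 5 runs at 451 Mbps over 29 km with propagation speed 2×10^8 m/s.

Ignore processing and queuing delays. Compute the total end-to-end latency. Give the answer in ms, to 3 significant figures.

9.65 ms

L = 750 × 8 = 6000 bits.
Transmission delays (L/R per hop): 0.00131579, 0.000545455, 0.05, 0.00132159, 0.0133038 ms; sum = 0.0664866 ms.
Propagation delays (d/s per hop): 0.230392, 9.13462, 0.0561576, 0.0155, 0.145 ms; sum = 9.58167 ms.
End-to-end = 9.65 ms.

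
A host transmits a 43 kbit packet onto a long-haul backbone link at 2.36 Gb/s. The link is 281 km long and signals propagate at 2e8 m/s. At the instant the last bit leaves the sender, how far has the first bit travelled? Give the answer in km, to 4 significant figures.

t_tx = L/R = 43000/2360000000 = 1.82203e-05 s.
Distance = s × t_tx = 200000000 × 1.82203e-05 = 3.644 km.

3.644 km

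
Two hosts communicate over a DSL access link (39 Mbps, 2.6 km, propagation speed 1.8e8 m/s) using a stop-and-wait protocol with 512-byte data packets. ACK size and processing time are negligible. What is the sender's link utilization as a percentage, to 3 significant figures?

t_tx = L/R = 4096/39000000 = 0.000105026 s.
t_prop = 2600/180000000 = 1.44444e-05 s; RTT = 2.88889e-05 s.
Cycle = t_tx + RTT = 0.000133915 s.
Utilization = t_tx / cycle = 0.000105026/0.000133915 = 78.4 %.

78.4 %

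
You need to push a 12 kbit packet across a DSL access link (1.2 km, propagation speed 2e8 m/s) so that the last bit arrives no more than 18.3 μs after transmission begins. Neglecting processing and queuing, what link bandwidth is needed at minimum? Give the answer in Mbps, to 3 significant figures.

Propagation delay = 1200 / 200000000 = 6 μs.
Transmission budget = 18.3 − 6 = 12.3 μs.
R ≥ L / t_tx = 12000 bits / 1.23e-05 s = 976 Mbps.

976 Mbps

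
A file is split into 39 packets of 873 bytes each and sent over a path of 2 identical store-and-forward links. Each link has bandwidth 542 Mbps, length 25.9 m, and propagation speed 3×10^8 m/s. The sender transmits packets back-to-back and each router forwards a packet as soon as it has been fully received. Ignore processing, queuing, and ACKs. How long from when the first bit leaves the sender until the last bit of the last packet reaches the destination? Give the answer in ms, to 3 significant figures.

0.516 ms

Per-hop transmission t_tx = L/R = 6984/542000000 = 0.0128856 ms.
Per-hop propagation t_prop = 25.9/300000000 = 8.63333e-05 ms.
Pipeline fill: first packet needs 2·t_tx to clear all hops; remaining 38 packets each add one t_tx.
Total = (2+39-1)·t_tx + 2·t_prop = 40·0.0128856 + 2·8.63333e-05 = 0.516 ms.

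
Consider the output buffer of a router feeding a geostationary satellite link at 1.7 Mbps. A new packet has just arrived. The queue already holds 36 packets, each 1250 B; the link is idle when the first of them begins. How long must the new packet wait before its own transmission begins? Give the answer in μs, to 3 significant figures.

212000 μs

Each queued packet: L/R = 10000/1700000 = 5882.35 μs.
36 queued → 211765 μs.
Queuing delay = 212000 μs.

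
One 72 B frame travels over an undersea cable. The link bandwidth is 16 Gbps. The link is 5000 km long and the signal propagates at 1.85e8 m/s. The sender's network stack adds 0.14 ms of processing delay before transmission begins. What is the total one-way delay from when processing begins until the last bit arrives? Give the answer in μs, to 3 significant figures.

L = 72 × 8 = 576 bits.
Transmission delay = L/R = 576 / 16000000000 = 0.036 μs.
Propagation delay = d/s = 5000000 m / 185000000 m/s = 27027 μs.
Plus processing delay 0.14 ms = 140 μs.
Total = 27200 μs.

27200 μs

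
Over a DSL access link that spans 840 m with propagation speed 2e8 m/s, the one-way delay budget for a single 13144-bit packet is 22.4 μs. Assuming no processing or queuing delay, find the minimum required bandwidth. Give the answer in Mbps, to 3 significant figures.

Propagation delay = 840 / 200000000 = 4.2 μs.
Transmission budget = 22.4 − 4.2 = 18.2 μs.
R ≥ L / t_tx = 13144 bits / 1.82e-05 s = 722 Mbps.

722 Mbps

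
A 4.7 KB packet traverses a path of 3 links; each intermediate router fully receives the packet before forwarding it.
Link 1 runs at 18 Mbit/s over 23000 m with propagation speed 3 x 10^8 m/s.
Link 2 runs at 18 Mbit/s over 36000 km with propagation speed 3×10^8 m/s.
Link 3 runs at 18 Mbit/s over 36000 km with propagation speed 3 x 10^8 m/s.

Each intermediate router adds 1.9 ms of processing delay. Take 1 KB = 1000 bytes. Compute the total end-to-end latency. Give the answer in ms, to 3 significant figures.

250 ms

L = 37600 bits.
Transmission delay per hop = L/R = 37600/18000000 = 2.08889 ms; 3 hops → 6.26667 ms.
Propagation delays (d/s per hop): 0.0766667, 120, 120 ms; sum = 240.077 ms.
Processing at 2 router(s): 2 × 1.9 ms = 3.8 ms.
End-to-end = 250 ms.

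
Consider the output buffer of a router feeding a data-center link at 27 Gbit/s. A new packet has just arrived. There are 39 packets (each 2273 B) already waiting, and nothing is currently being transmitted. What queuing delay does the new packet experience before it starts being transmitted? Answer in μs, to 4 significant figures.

Each queued packet: L/R = 18184/27000000000 = 0.673481 μs.
39 queued → 26.2658 μs.
Queuing delay = 26.27 μs.

26.27 μs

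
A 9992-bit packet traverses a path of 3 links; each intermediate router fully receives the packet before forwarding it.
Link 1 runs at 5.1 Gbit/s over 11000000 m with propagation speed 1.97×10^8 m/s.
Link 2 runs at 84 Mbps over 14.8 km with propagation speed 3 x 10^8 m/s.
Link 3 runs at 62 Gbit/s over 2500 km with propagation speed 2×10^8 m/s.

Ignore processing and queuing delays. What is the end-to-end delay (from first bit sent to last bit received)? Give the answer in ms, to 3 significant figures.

68.5 ms

Transmission delays (L/R per hop): 0.00195922, 0.118952, 0.000161161 ms; sum = 0.121073 ms.
Propagation delays (d/s per hop): 55.8376, 0.0493333, 12.5 ms; sum = 68.3869 ms.
End-to-end = 68.5 ms.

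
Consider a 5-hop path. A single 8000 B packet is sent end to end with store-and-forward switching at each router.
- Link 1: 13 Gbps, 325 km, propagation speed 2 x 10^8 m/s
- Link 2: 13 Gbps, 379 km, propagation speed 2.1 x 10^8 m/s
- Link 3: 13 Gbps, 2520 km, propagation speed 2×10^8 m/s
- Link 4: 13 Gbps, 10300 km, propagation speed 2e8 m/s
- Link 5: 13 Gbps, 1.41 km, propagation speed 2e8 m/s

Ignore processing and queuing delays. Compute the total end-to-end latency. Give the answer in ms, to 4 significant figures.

L = 8000 × 8 = 64000 bits.
Transmission delay per hop = L/R = 64000/13000000000 = 0.00492308 ms; 5 hops → 0.0246154 ms.
Propagation delays (d/s per hop): 1.625, 1.80476, 12.6, 51.5, 0.00705 ms; sum = 67.5368 ms.
End-to-end = 67.56 ms.

67.56 ms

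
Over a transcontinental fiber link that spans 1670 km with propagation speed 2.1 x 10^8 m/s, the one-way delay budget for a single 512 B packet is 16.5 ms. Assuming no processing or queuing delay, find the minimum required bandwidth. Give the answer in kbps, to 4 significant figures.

L = 4096 bits.
Propagation delay = 1670000 / 210000000 = 7.95238 ms.
Transmission budget = 16.5 − 7.95238 = 8.54762 ms.
R ≥ L / t_tx = 4096 bits / 0.00854762 s = 479.2 kbps.

479.2 kbps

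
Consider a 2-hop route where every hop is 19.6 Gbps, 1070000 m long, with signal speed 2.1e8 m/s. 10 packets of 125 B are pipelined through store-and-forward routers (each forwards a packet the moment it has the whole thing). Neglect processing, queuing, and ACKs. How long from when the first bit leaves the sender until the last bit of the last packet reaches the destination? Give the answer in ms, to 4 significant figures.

10.19 ms

Per-hop transmission t_tx = L/R = 1000/19600000000 = 5.10204e-05 ms.
Per-hop propagation t_prop = 1070000/210000000 = 5.09524 ms.
Pipeline fill: first packet needs 2·t_tx to clear all hops; remaining 9 packets each add one t_tx.
Total = (2+10-1)·t_tx + 2·t_prop = 11·5.10204e-05 + 2·5.09524 = 10.19 ms.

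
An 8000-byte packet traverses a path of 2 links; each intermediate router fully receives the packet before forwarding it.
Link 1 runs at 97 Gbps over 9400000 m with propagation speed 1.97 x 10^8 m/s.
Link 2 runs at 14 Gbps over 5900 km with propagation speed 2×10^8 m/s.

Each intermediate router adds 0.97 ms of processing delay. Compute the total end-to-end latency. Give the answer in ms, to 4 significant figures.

78.19 ms

L = 8000 × 8 = 64000 bits.
Transmission delays (L/R per hop): 0.000659794, 0.00457143 ms; sum = 0.00523122 ms.
Propagation delays (d/s per hop): 47.7157, 29.5 ms; sum = 77.2157 ms.
Processing at 1 router(s): 1 × 0.97 ms = 0.97 ms.
End-to-end = 78.19 ms.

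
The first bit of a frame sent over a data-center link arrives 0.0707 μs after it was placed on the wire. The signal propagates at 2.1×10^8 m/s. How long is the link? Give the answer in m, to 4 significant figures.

14.85 m

d = s × t_prop = 210000000 × 7.07e-08 = 14.85 m.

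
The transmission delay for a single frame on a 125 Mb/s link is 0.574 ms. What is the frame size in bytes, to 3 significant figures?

8970 bytes

L = R × t_tx = 125000000 b/s × 0.000574 s = 71750 bits.
In bytes: 71750 / 8 = 8970 bytes.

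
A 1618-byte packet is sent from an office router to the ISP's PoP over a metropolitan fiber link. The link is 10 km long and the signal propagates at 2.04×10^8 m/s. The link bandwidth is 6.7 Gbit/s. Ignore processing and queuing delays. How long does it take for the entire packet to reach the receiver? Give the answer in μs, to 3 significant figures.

51.0 μs

L = 1618 × 8 = 12944 bits.
Transmission delay = L/R = 12944 / 6700000000 = 1.93194 μs.
Propagation delay = d/s = 10000 m / 204000000 m/s = 49.0196 μs.
Total = 51.0 μs.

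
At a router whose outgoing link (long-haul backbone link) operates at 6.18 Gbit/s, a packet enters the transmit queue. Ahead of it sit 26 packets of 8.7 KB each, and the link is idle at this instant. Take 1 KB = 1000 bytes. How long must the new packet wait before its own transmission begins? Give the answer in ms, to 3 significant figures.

0.293 ms

Each queued packet: L/R = 69600/6180000000 = 0.0112621 ms.
26 queued → 0.292816 ms.
Queuing delay = 0.293 ms.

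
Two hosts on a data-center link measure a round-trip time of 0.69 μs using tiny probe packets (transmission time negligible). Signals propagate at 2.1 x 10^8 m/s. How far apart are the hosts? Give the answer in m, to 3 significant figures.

One-way propagation = RTT/2 = 0.345 μs.
d = s × t = 210000000 × 3.45e-07 = 72.5 m.

72.5 m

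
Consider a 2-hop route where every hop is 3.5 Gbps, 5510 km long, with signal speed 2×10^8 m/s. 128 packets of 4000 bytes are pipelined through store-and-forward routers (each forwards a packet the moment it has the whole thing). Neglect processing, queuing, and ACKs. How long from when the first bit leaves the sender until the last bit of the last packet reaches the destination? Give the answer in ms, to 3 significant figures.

Per-hop transmission t_tx = L/R = 32000/3500000000 = 0.00914286 ms.
Per-hop propagation t_prop = 5510000/200000000 = 27.55 ms.
Pipeline fill: first packet needs 2·t_tx to clear all hops; remaining 127 packets each add one t_tx.
Total = (2+128-1)·t_tx + 2·t_prop = 129·0.00914286 + 2·27.55 = 56.3 ms.

56.3 ms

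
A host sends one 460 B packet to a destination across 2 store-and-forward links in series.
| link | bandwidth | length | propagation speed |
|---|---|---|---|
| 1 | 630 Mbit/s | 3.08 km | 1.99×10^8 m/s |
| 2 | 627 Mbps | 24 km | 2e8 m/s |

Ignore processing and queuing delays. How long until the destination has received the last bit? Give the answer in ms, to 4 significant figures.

L = 460 × 8 = 3680 bits.
Transmission delays (L/R per hop): 0.00584127, 0.00586922 ms; sum = 0.0117105 ms.
Propagation delays (d/s per hop): 0.0154774, 0.12 ms; sum = 0.135477 ms.
End-to-end = 0.1472 ms.

0.1472 ms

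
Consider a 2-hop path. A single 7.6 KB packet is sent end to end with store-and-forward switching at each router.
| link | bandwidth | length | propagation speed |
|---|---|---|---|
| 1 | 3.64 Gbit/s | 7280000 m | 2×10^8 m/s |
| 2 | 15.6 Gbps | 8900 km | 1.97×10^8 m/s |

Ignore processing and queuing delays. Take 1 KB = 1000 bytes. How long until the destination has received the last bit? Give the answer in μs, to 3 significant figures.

L = 60800 bits.
Transmission delays (L/R per hop): 16.7033, 3.89744 μs; sum = 20.6007 μs.
Propagation delays (d/s per hop): 36400, 45177.7 μs; sum = 81577.7 μs.
End-to-end = 81600 μs.

81600 μs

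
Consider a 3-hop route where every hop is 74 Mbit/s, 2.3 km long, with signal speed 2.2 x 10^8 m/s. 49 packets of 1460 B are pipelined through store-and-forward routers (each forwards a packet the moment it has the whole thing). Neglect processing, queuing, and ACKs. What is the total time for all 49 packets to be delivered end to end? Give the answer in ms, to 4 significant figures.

8.081 ms

Per-hop transmission t_tx = L/R = 11680/74000000 = 0.157838 ms.
Per-hop propagation t_prop = 2300/2.2e+08 = 0.0104545 ms.
Pipeline fill: first packet needs 3·t_tx to clear all hops; remaining 48 packets each add one t_tx.
Total = (3+49-1)·t_tx + 3·t_prop = 51·0.157838 + 3·0.0104545 = 8.081 ms.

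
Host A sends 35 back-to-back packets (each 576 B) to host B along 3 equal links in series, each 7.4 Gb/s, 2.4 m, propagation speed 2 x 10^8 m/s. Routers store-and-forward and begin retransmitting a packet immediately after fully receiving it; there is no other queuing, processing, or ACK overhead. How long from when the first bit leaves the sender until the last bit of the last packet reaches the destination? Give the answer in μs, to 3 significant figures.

Per-hop transmission t_tx = L/R = 4608/7400000000 = 0.622703 μs.
Per-hop propagation t_prop = 2.4/200000000 = 0.012 μs.
Pipeline fill: first packet needs 3·t_tx to clear all hops; remaining 34 packets each add one t_tx.
Total = (3+35-1)·t_tx + 3·t_prop = 37·0.622703 + 3·0.012 = 23.1 μs.

23.1 μs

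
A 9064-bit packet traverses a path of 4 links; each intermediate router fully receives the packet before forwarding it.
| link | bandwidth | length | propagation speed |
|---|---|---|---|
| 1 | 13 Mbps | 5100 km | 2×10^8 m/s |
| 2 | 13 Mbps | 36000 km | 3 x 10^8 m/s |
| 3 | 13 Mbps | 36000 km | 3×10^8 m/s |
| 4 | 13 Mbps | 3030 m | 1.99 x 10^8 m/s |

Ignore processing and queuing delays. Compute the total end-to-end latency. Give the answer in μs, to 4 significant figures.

268300 μs

Transmission delay per hop = L/R = 9064/13000000 = 697.231 μs; 4 hops → 2788.92 μs.
Propagation delays (d/s per hop): 25500, 120000, 120000, 15.2261 μs; sum = 265515 μs.
End-to-end = 268300 μs.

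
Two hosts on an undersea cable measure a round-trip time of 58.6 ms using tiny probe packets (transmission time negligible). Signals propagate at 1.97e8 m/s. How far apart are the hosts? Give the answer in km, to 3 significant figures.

5770 km

One-way propagation = RTT/2 = 29.3 ms.
d = s × t = 197000000 × 0.0293 = 5770 km.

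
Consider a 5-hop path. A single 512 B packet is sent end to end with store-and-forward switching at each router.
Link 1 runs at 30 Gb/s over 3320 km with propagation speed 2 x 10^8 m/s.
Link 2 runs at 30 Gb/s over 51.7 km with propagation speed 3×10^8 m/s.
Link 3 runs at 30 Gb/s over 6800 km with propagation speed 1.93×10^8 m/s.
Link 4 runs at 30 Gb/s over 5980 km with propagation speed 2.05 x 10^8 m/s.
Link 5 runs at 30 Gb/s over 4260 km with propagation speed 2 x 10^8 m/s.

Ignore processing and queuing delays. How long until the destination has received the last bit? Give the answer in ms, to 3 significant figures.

L = 512 × 8 = 4096 bits.
Transmission delay per hop = L/R = 4096/30000000000 = 0.000136533 ms; 5 hops → 0.000682667 ms.
Propagation delays (d/s per hop): 16.6, 0.172333, 35.2332, 29.1707, 21.3 ms; sum = 102.476 ms.
End-to-end = 102 ms.

102 ms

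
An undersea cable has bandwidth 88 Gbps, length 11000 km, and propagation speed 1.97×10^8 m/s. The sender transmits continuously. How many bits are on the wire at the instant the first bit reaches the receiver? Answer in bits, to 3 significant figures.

Propagation delay = 11000000 / 197000000 = 0.0558376 s.
BDP = R × t_prop = 88000000000 × 0.0558376 = 4913710000 bits.

4910000000 bits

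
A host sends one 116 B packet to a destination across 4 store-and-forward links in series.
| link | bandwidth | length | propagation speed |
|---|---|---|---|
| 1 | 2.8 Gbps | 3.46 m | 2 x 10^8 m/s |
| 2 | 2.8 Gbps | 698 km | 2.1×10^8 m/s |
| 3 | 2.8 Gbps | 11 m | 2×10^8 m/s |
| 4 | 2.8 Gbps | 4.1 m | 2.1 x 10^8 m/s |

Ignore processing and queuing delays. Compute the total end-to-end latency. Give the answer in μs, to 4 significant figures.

L = 116 × 8 = 928 bits.
Transmission delay per hop = L/R = 928/2800000000 = 0.331429 μs; 4 hops → 1.32571 μs.
Propagation delays (d/s per hop): 0.0173, 3323.81, 0.055, 0.0195238 μs; sum = 3323.9 μs.
End-to-end = 3325 μs.

3325 μs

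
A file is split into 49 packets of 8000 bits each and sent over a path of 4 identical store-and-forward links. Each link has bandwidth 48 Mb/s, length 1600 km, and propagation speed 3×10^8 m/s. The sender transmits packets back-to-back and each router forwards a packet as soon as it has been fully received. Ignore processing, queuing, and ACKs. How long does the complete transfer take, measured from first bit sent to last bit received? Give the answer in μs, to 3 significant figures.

30000 μs

Per-hop transmission t_tx = L/R = 8000/48000000 = 166.667 μs.
Per-hop propagation t_prop = 1600000/300000000 = 5333.33 μs.
Pipeline fill: first packet needs 4·t_tx to clear all hops; remaining 48 packets each add one t_tx.
Total = (4+49-1)·t_tx + 4·t_prop = 52·166.667 + 4·5333.33 = 30000 μs.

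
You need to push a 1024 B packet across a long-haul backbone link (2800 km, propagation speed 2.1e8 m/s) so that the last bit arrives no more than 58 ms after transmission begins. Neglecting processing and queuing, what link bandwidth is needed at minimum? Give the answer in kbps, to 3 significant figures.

L = 8192 bits.
Propagation delay = 2800000 / 210000000 = 13.3333 ms.
Transmission budget = 58 − 13.3333 = 44.6667 ms.
R ≥ L / t_tx = 8192 bits / 0.0446667 s = 183 kbps.

183 kbps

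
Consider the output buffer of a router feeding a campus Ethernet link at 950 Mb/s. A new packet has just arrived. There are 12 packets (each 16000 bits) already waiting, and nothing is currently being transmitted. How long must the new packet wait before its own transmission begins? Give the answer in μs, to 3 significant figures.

202 μs

Each queued packet: L/R = 16000/950000000 = 16.8421 μs.
12 queued → 202.105 μs.
Queuing delay = 202 μs.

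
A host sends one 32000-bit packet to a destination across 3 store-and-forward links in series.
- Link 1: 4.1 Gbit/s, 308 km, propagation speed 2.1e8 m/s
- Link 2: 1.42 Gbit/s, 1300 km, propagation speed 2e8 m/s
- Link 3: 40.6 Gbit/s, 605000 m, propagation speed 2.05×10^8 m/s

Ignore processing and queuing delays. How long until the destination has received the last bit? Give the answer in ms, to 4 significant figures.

Transmission delays (L/R per hop): 0.00780488, 0.0225352, 0.000788177 ms; sum = 0.0311283 ms.
Propagation delays (d/s per hop): 1.46667, 6.5, 2.95122 ms; sum = 10.9179 ms.
End-to-end = 10.95 ms.

10.95 ms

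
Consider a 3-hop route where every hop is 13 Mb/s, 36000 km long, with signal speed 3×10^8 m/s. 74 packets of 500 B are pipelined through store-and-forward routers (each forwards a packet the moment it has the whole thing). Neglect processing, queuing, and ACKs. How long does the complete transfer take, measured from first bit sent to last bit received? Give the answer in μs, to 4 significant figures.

Per-hop transmission t_tx = L/R = 4000/13000000 = 307.692 μs.
Per-hop propagation t_prop = 36000000/300000000 = 120000 μs.
Pipeline fill: first packet needs 3·t_tx to clear all hops; remaining 73 packets each add one t_tx.
Total = (3+74-1)·t_tx + 3·t_prop = 76·307.692 + 3·120000 = 383400 μs.

383400 μs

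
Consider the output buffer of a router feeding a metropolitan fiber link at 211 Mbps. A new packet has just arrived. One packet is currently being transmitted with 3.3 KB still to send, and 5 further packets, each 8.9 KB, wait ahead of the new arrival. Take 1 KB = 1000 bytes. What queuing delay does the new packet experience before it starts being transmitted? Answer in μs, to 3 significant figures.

1810 μs

Each queued packet: L/R = 71200/211000000 = 337.441 μs.
5 queued → 1687.2 μs.
Plus remaining 26400 bits of current packet: 125.118 μs.
Queuing delay = 1810 μs.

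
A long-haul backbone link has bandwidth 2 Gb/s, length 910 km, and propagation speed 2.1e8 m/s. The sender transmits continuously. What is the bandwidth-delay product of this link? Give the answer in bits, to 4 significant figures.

Propagation delay = 910000 / 210000000 = 0.00433333 s.
BDP = R × t_prop = 2000000000 × 0.00433333 = 8666670 bits.

8667000 bits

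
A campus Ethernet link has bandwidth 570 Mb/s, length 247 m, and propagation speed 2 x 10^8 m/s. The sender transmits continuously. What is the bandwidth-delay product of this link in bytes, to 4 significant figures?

Propagation delay = 247 / 200000000 = 1.235e-06 s.
BDP = R × t_prop = 570000000 × 1.235e-06 = 703.95 bits.
In bytes: 703.95/8 = 87.99 bytes.

87.99 bytes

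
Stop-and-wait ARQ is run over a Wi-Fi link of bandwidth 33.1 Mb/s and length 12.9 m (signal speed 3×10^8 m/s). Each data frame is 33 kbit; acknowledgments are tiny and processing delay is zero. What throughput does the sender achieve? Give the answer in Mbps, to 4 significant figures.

t_tx = L/R = 33000/33100000 = 0.000996979 s.
t_prop = 12.9/300000000 = 4.3e-08 s; RTT = 8.6e-08 s.
Cycle = t_tx + RTT = 0.000997065 s.
Throughput = L / cycle = 33000 / 0.000997065 = 33.10 Mbps.

33.10 Mbps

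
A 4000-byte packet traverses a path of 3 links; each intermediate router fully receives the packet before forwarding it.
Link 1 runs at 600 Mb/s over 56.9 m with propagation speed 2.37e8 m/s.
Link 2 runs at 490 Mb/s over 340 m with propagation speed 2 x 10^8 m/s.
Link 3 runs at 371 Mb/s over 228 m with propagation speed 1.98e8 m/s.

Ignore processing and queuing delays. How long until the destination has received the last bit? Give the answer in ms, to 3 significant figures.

L = 4000 × 8 = 32000 bits.
Transmission delays (L/R per hop): 0.0533333, 0.0653061, 0.0862534 ms; sum = 0.204893 ms.
Propagation delays (d/s per hop): 0.000240084, 0.0017, 0.00115152 ms; sum = 0.0030916 ms.
End-to-end = 0.208 ms.

0.208 ms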